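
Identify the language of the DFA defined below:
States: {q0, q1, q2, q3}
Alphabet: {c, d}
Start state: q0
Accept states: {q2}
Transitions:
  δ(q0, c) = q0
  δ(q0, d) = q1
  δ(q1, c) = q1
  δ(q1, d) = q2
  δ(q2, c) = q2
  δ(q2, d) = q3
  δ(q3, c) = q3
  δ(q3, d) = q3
Testing a few strings:
  'dddd' → reject
  'ddc' → accept
  'c' → reject
  'ddd' → reject
State roles: q0=zero d's; q1=one d; q2=two d's; q3=≥ three d's (dead)
All strings over {c,d} containing exactly two d's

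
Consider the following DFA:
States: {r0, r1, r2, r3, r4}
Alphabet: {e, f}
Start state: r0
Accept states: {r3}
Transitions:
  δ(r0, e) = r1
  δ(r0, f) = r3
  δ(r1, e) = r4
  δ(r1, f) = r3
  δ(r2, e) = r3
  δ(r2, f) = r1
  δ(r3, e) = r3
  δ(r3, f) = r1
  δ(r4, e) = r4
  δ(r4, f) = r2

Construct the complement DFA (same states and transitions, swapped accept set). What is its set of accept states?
Complement accept states = All states \ Original accept states
= {r0, r1, r2, r3, r4} \ {r3}
{r0, r1, r2, r4}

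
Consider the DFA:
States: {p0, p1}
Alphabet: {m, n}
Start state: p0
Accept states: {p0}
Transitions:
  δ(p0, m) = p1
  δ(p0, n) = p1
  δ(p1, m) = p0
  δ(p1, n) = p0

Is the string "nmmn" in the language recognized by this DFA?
Processing string "nmmn":
  p0 --n--> p1
  p1 --m--> p0
  p0 --m--> p1
  p1 --n--> p0
Final state: p0
Accept states: {p0}
Yes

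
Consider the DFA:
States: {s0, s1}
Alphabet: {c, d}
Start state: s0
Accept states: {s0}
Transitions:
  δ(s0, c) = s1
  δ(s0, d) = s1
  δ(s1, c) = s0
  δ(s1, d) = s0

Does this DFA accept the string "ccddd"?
Processing string "ccddd":
  s0 --c--> s1
  s1 --c--> s0
  s0 --d--> s1
  s1 --d--> s0
  s0 --d--> s1
Final state: s1
Accept states: {s0}
No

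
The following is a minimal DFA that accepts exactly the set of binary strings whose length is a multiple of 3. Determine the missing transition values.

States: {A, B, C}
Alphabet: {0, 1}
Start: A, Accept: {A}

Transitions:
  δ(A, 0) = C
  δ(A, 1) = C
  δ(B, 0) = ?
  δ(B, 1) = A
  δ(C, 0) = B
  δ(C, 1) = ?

From the language and accept set, identify what each state tracks — A: length ≡ 0 (mod 3); B: length ≡ 2 (mod 3); C: length ≡ 1 (mod 3).
Each missing δ(q, a) is the state matching the new tracked value after reading a.
δ(B, 0) = A; δ(C, 1) = B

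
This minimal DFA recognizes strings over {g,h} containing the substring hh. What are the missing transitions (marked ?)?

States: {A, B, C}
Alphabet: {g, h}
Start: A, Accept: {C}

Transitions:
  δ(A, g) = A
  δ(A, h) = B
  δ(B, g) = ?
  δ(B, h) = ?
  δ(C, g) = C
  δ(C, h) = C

From the language and accept set, identify what each state tracks — A: no progress toward hh; B: one trailing h; C: substring hh seen.
Each missing δ(q, a) is the state matching the new tracked value after reading a.
δ(B, g) = A; δ(B, h) = C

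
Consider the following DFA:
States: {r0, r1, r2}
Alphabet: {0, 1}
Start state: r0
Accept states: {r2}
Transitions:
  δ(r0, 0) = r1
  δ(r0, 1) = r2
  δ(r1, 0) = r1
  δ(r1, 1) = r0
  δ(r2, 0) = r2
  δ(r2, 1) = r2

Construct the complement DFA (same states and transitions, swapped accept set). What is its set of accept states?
Complement accept states = All states \ Original accept states
= {r0, r1, r2} \ {r2}
{r0, r1}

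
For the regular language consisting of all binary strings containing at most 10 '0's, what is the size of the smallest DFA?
By Myhill–Nerode, count the distinguishable equivalence classes: 12 classes — having seen 0, 1, …, 10, or >10 copies of '0'; counts 0 through 10 are accepting and >10 is dead.
12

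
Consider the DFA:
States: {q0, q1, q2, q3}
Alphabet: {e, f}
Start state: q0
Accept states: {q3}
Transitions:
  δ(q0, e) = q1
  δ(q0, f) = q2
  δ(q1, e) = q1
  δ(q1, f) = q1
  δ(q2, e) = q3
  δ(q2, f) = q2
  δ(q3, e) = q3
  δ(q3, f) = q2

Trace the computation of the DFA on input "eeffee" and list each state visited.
read 'e': q0 → q1
  read 'e': q1 → q1
  read 'f': q1 → q1
  read 'f': q1 → q1
  read 'e': q1 → q1
  read 'e': q1 → q1
q0 -> q1 -> q1 -> q1 -> q1 -> q1 -> q1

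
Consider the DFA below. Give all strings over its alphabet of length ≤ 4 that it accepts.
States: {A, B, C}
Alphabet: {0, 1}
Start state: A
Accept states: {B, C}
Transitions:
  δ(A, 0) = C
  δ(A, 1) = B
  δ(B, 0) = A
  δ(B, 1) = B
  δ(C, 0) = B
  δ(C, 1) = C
0, 1, 00, 01, 11, 001, 010, 011, 100, 101, 111, 0000, 0001, 0011, 0101, 0110, 0111, 1000, 1001, 1011, 1100, 1101, 1111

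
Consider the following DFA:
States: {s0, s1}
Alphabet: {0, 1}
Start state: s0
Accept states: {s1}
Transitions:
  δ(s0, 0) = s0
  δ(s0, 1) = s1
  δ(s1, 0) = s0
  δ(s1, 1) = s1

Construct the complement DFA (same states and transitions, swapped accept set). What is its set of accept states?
Complement accept states = All states \ Original accept states
= {s0, s1} \ {s1}
{s0}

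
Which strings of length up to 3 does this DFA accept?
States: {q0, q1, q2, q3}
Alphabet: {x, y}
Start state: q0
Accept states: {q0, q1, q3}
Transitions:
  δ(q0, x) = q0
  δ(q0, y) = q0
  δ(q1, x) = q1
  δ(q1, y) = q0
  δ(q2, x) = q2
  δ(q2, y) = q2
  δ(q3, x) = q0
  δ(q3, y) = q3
ε, x, y, xx, xy, yx, yy, xxx, xxy, xyx, xyy, yxx, yxy, yyx, yyy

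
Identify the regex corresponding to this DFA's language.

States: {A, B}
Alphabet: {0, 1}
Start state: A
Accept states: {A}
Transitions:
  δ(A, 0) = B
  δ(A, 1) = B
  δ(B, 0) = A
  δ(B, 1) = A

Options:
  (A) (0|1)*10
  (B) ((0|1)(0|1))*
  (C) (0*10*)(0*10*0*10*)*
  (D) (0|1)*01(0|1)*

Check each option against the DFA on short strings; one disagreement eliminates an option:
  (A) (0|1)*10: on ε the DFA stays in A and accepts (A ∈ Accept), but the regex does not match it → eliminate
  (B) ((0|1)(0|1))*: agrees with the DFA on every string of length ≤ 6
  (C) (0*10*)(0*10*0*10*)*: on ε the DFA stays in A and accepts (A ∈ Accept), but the regex does not match it → eliminate
  (D) (0|1)*01(0|1)*: on ε the DFA stays in A and accepts (A ∈ Accept), but the regex does not match it → eliminate
Only (B) is consistent with the DFA.
(B) ((0|1)(0|1))*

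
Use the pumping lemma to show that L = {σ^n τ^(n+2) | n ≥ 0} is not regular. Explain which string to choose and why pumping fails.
Assume L is regular with pumping length p. Idea: pumping the σ-block breaks the fixed offset of 2.
Choose s = σ^p τ^(p+2) ∈ L. By the pumping lemma, s = xyz with |xy| ≤ p, |y| > 0, so y = σ^k with k ≥ 1. Then xy²z = σ^(p+k) τ^(p+2). For this to be in L we would need p+2 = (p+k)+2, i.e. k = 0, contradicting k ≥ 1. So xy²z ∉ L.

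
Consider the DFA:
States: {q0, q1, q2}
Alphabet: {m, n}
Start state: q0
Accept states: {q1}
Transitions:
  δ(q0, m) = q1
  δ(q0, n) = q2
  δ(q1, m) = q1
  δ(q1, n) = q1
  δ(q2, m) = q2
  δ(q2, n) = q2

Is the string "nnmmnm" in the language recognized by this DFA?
Processing string "nnmmnm":
  q0 --n--> q2
  q2 --n--> q2
  q2 --m--> q2
  q2 --m--> q2
  q2 --n--> q2
  q2 --m--> q2
Final state: q2
Accept states: {q1}
No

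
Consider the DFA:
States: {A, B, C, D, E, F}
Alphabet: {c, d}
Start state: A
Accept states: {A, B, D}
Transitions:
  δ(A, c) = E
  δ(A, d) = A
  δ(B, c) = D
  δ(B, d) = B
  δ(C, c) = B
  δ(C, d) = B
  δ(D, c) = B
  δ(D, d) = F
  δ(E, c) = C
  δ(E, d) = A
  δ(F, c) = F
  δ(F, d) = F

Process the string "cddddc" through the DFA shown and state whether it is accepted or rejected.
Processing string "cddddc":
  A --c--> E
  E --d--> A
  A --d--> A
  A --d--> A
  A --d--> A
  A --c--> E
Final state: E
Accept states: {A, B, D}
No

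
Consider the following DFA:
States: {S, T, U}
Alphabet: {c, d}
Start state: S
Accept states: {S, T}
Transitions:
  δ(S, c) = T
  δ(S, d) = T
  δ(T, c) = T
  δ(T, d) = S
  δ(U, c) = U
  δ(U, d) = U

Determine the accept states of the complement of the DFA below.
Complement accept states = All states \ Original accept states
= {S, T, U} \ {S, T}
{U}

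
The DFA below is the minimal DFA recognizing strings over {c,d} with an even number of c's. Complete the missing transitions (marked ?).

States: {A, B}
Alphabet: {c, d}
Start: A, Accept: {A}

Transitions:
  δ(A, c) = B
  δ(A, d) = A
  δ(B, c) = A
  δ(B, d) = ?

From the language and accept set, identify what each state tracks — A: even number of c's so far; B: odd number of c's so far.
Each missing δ(q, a) is the state matching the new tracked value after reading a.
δ(B, d) = B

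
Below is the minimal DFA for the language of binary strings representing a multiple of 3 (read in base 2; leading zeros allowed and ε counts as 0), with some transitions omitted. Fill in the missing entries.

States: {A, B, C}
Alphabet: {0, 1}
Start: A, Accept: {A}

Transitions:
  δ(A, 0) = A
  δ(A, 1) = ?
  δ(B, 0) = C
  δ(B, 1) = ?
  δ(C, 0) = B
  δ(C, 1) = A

From the language and accept set, identify what each state tracks — A: value ≡ 0 (mod 3); B: value ≡ 2 (mod 3); C: value ≡ 1 (mod 3).
Each missing δ(q, a) is the state matching the new tracked value after reading a.
δ(A, 1) = C; δ(B, 1) = B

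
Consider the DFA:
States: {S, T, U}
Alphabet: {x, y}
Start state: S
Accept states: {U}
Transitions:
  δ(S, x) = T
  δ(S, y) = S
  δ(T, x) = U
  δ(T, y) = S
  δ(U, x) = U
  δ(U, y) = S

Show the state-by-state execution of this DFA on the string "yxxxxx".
read 'y': S → S
  read 'x': S → T
  read 'x': T → U
  read 'x': U → U
  read 'x': U → U
  read 'x': U → U
S -> S -> T -> U -> U -> U -> U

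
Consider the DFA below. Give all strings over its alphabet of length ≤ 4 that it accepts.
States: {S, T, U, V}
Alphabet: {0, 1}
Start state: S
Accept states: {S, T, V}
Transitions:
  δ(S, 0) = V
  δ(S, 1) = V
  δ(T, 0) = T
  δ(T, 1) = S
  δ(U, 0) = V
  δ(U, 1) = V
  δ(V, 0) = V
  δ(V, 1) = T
ε, 0, 1, 00, 01, 10, 11, 000, 001, 010, 011, 100, 101, 110, 111, 0000, 0001, 0010, 0011, 0100, 0101, 0110, 0111, 1000, 1001, 1010, 1011, 1100, 1101, 1110, 1111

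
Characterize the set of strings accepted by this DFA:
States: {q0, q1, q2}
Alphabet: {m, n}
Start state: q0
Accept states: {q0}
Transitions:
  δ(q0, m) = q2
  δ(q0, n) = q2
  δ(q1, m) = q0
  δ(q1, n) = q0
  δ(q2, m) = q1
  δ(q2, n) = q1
Testing a few strings:
  'm' → reject
  'mmnn' → reject
  'n' → reject
  'nnn' → accept
State roles: q0=length ≡ 0 (mod 3); q1=length ≡ 2 (mod 3); q2=length ≡ 1 (mod 3)
All strings over {m,n} whose length is a multiple of 3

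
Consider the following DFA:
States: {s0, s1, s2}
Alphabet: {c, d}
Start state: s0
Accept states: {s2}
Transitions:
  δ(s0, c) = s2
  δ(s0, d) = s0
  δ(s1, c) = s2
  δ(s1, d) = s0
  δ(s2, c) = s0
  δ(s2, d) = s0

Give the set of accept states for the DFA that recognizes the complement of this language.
Complement accept states = All states \ Original accept states
= {s0, s1, s2} \ {s2}
{s0, s1}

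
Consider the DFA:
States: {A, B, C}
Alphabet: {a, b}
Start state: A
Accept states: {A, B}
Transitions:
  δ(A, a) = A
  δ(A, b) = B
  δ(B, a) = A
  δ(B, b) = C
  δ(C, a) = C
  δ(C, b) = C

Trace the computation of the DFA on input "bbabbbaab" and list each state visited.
read 'b': A → B
  read 'b': B → C
  read 'a': C → C
  read 'b': C → C
  read 'b': C → C
  read 'b': C → C
  read 'a': C → C
  read 'a': C → C
  read 'b': C → C
A -> B -> C -> C -> C -> C -> C -> C -> C -> C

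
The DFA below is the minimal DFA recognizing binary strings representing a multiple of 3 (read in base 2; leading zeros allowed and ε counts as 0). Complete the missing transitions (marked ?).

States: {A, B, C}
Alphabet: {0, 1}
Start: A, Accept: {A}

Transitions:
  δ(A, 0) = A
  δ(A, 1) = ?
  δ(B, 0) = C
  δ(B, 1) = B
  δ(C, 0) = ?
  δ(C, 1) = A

From the language and accept set, identify what each state tracks — A: value ≡ 0 (mod 3); B: value ≡ 2 (mod 3); C: value ≡ 1 (mod 3).
Each missing δ(q, a) is the state matching the new tracked value after reading a.
δ(A, 1) = C; δ(C, 0) = B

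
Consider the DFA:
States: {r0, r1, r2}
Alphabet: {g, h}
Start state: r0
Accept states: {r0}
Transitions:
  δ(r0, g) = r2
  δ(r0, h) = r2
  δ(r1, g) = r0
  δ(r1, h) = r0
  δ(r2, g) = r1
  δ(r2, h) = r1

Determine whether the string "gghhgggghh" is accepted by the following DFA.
Processing string "gghhgggghh":
  r0 --g--> r2
  r2 --g--> r1
  r1 --h--> r0
  r0 --h--> r2
  r2 --g--> r1
  r1 --g--> r0
  r0 --g--> r2
  r2 --g--> r1
  r1 --h--> r0
  r0 --h--> r2
Final state: r2
Accept states: {r0}
No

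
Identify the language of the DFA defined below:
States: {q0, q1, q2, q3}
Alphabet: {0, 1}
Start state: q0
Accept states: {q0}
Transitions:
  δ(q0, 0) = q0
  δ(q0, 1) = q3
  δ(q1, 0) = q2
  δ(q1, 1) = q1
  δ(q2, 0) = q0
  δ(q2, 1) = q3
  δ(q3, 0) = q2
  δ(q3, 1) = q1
Testing a few strings:
  '1' → reject
  '10' → reject
  '0' → accept
  '1110' → reject
State roles: q0=value ≡ 0 (mod 4); q1=value ≡ 3 (mod 4); q2=value ≡ 2 (mod 4); q3=value ≡ 1 (mod 4)
All binary strings representing a multiple of 4 (read in base 2; leading zeros allowed and ε counts as 0)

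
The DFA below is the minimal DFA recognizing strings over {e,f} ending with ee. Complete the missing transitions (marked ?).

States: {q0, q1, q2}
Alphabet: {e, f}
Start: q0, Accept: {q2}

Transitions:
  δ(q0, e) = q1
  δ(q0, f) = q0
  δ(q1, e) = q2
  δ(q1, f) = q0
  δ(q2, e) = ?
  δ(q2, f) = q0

From the language and accept set, identify what each state tracks — q0: last symbol not e; q1: one trailing e; q2: two trailing e's.
Each missing δ(q, a) is the state matching the new tracked value after reading a.
δ(q2, e) = q2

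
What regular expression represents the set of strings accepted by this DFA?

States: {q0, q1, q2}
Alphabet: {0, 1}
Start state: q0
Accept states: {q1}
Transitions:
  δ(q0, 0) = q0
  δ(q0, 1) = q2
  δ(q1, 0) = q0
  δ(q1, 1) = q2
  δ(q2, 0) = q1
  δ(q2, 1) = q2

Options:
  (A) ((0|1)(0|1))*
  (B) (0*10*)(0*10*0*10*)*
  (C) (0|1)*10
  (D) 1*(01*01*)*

Check each option against the DFA on short strings; one disagreement eliminates an option:
  (A) ((0|1)(0|1))*: on ε the DFA stays in q0 and rejects (q0 ∉ Accept), but the regex matches it → eliminate
  (B) (0*10*)(0*10*0*10*)*: on '1' the DFA goes q0 → q2 and rejects (q2 ∉ Accept), but the regex matches it → eliminate
  (C) (0|1)*10: agrees with the DFA on every string of length ≤ 6
  (D) 1*(01*01*)*: on ε the DFA stays in q0 and rejects (q0 ∉ Accept), but the regex matches it → eliminate
Only (C) is consistent with the DFA.
(C) (0|1)*10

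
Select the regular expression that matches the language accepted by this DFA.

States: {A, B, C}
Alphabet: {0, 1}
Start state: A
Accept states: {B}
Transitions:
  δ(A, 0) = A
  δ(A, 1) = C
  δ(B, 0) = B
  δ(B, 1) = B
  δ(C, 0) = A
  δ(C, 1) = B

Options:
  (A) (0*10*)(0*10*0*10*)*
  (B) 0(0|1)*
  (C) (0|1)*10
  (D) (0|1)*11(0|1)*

Check each option against the DFA on short strings; one disagreement eliminates an option:
  (A) (0*10*)(0*10*0*10*)*: on '1' the DFA goes A → C and rejects (C ∉ Accept), but the regex matches it → eliminate
  (B) 0(0|1)*: on '0' the DFA goes A → A and rejects (A ∉ Accept), but the regex matches it → eliminate
  (C) (0|1)*10: on '10' the DFA goes A → C → A and rejects (A ∉ Accept), but the regex matches it → eliminate
  (D) (0|1)*11(0|1)*: agrees with the DFA on every string of length ≤ 6
Only (D) is consistent with the DFA.
(D) (0|1)*11(0|1)*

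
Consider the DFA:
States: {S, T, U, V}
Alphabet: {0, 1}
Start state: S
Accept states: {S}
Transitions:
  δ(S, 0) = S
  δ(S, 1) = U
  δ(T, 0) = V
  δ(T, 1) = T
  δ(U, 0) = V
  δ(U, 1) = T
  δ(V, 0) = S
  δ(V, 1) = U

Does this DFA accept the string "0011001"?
Processing string "0011001":
  S --0--> S
  S --0--> S
  S --1--> U
  U --1--> T
  T --0--> V
  V --0--> S
  S --1--> U
Final state: U
Accept states: {S}
No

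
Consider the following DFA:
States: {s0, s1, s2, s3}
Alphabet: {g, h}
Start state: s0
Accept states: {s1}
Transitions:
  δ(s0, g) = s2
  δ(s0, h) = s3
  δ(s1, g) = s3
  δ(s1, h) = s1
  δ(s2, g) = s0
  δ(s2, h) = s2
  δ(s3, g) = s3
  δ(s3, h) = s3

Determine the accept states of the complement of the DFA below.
Complement accept states = All states \ Original accept states
= {s0, s1, s2, s3} \ {s1}
{s0, s2, s3}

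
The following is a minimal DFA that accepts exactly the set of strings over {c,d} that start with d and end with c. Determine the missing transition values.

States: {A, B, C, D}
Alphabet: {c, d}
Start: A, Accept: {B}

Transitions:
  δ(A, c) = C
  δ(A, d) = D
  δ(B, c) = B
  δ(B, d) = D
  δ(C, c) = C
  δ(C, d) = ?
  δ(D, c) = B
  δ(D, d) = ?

From the language and accept set, identify what each state tracks — A: no input read; B: started with d, last symbol c; C: started with c (dead); D: started with d, last symbol d.
Each missing δ(q, a) is the state matching the new tracked value after reading a.
δ(C, d) = C; δ(D, d) = D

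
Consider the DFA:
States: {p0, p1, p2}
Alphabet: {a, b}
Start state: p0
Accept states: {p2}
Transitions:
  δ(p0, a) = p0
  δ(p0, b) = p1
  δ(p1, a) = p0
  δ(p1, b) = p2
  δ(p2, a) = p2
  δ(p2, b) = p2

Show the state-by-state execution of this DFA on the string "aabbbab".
read 'a': p0 → p0
  read 'a': p0 → p0
  read 'b': p0 → p1
  read 'b': p1 → p2
  read 'b': p2 → p2
  read 'a': p2 → p2
  read 'b': p2 → p2
p0 -> p0 -> p0 -> p1 -> p2 -> p2 -> p2 -> p2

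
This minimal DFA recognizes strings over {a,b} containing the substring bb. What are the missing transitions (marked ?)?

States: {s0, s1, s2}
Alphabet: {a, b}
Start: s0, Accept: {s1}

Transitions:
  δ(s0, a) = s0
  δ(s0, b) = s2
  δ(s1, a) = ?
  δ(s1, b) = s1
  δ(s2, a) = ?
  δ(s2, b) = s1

From the language and accept set, identify what each state tracks — s0: no progress toward bb; s1: substring bb seen; s2: one trailing b.
Each missing δ(q, a) is the state matching the new tracked value after reading a.
δ(s1, a) = s1; δ(s2, a) = s0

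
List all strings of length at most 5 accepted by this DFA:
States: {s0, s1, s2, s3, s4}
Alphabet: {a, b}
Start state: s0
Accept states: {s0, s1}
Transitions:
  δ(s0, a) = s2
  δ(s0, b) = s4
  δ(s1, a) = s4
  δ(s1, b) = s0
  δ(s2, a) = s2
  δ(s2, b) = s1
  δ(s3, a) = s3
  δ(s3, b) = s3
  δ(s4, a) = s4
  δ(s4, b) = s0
ε, ab, bb, aab, abb, bab, aaab, aabb, abab, baab, bbab, bbbb, aaaab, aaabb, aabab, abaab, abbab, abbbb, baaab, babab, babbb, bbaab, bbabb, bbbab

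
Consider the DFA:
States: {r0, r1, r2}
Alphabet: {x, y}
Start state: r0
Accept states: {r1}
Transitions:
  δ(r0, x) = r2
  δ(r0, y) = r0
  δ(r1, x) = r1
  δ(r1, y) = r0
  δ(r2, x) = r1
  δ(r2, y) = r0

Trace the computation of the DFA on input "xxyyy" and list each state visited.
read 'x': r0 → r2
  read 'x': r2 → r1
  read 'y': r1 → r0
  read 'y': r0 → r0
  read 'y': r0 → r0
r0 -> r2 -> r1 -> r0 -> r0 -> r0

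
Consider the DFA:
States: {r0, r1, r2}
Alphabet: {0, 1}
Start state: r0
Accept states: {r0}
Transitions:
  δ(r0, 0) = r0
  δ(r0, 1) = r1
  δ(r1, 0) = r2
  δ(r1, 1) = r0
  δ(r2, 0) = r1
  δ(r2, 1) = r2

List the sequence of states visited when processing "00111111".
read '0': r0 → r0
  read '0': r0 → r0
  read '1': r0 → r1
  read '1': r1 → r0
  read '1': r0 → r1
  read '1': r1 → r0
  read '1': r0 → r1
  read '1': r1 → r0
r0 -> r0 -> r0 -> r1 -> r0 -> r1 -> r0 -> r1 -> r0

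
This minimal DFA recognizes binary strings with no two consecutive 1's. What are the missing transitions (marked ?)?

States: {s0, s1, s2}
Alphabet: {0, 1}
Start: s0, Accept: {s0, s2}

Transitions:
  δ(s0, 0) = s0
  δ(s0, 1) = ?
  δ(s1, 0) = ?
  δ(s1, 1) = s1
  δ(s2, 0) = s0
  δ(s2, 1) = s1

From the language and accept set, identify what each state tracks — s0: last symbol not 1 (ok); s1: saw 11 (dead); s2: last symbol 1 (ok).
Each missing δ(q, a) is the state matching the new tracked value after reading a.
δ(s0, 1) = s2; δ(s1, 0) = s1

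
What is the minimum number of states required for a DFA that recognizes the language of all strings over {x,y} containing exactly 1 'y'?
By Myhill–Nerode, count the distinguishable equivalence classes: 3 classes — having seen 0, 1, or >1 copies of 'y'; the count-1 class is the only accepting one and >1 is dead.
3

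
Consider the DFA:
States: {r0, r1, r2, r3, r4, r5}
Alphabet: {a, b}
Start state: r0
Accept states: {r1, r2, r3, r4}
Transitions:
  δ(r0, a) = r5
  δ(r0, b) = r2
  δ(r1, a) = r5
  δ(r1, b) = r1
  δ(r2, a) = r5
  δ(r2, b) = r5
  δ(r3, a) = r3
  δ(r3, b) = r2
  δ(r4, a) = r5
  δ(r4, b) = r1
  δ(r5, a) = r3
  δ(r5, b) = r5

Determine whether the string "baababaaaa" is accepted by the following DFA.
Processing string "baababaaaa":
  r0 --b--> r2
  r2 --a--> r5
  r5 --a--> r3
  r3 --b--> r2
  r2 --a--> r5
  r5 --b--> r5
  r5 --a--> r3
  r3 --a--> r3
  r3 --a--> r3
  r3 --a--> r3
Final state: r3
Accept states: {r1, r2, r3, r4}
Yes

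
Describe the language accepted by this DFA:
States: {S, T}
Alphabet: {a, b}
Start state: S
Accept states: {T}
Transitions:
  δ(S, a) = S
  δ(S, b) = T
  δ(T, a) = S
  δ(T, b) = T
Testing a few strings:
  'bb' → accept
  'ab' → accept
  'aa' → reject
  'a' → reject
State roles: S=last symbol not b; T=last symbol is b
All strings over {a,b} ending with b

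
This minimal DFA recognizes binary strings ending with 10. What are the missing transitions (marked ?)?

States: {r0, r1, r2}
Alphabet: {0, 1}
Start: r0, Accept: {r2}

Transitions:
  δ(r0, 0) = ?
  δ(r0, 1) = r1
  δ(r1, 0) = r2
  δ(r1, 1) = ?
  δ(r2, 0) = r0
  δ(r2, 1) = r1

From the language and accept set, identify what each state tracks — r0: no suffix match; r1: one trailing 1; r2: suffix is 10.
Each missing δ(q, a) is the state matching the new tracked value after reading a.
δ(r0, 0) = r0; δ(r1, 1) = r1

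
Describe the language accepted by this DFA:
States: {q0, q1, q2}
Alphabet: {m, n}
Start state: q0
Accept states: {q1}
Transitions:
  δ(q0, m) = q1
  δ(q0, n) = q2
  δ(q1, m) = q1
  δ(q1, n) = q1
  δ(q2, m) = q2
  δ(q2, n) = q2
Testing a few strings:
  'n' → reject
  'm' → accept
  'nmn' → reject
  'mnn' → accept
State roles: q0=no input read; q1=started with m; q2=started with n (dead)
All strings over {m,n} starting with m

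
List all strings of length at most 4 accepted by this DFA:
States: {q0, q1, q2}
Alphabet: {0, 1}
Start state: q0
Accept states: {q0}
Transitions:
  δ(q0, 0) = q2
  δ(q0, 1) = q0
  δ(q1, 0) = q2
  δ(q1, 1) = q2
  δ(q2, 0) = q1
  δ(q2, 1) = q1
ε, 1, 11, 111, 1111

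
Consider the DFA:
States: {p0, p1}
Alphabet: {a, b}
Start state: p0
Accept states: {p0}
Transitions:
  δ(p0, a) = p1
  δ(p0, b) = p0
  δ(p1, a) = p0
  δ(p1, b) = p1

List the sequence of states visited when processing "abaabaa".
read 'a': p0 → p1
  read 'b': p1 → p1
  read 'a': p1 → p0
  read 'a': p0 → p1
  read 'b': p1 → p1
  read 'a': p1 → p0
  read 'a': p0 → p1
p0 -> p1 -> p1 -> p0 -> p1 -> p1 -> p0 -> p1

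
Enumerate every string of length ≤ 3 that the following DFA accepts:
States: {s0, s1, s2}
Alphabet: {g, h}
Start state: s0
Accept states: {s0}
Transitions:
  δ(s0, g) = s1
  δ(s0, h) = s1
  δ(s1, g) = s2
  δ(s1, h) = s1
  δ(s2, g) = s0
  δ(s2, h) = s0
ε, ggg, ggh, hgg, hgh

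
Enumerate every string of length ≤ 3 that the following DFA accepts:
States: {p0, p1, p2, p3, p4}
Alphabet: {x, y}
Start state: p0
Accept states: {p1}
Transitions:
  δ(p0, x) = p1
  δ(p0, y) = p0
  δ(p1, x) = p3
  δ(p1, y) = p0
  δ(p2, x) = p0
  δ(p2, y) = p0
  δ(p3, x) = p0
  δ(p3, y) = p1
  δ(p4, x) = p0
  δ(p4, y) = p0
x, yx, xxy, xyx, yyx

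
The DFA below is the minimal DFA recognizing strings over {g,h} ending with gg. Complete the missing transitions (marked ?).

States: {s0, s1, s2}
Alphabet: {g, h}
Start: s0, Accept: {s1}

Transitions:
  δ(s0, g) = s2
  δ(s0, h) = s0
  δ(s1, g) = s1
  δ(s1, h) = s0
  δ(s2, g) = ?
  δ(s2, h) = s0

From the language and accept set, identify what each state tracks — s0: last symbol not g; s1: two trailing g's; s2: one trailing g.
Each missing δ(q, a) is the state matching the new tracked value after reading a.
δ(s2, g) = s1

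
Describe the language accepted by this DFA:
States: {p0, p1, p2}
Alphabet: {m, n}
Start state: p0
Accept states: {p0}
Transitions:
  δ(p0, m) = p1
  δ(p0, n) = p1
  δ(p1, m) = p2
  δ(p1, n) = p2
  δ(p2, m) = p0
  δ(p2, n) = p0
Testing a few strings:
  'mmm' → accept
  'n' → reject
  'nm' → reject
  'm' → reject
State roles: p0=length ≡ 0 (mod 3); p1=length ≡ 1 (mod 3); p2=length ≡ 2 (mod 3)
All strings over {m,n} whose length is a multiple of 3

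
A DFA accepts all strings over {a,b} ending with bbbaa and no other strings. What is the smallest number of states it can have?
By Myhill–Nerode, count the distinguishable equivalence classes: 6 classes — one per longest suffix of the input that is a prefix of 'bbbaa' (lengths 0 through 5); only the length-5 class is accepting.
6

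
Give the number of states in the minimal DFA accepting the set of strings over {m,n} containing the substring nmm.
By Myhill–Nerode, count the distinguishable equivalence classes: 4 classes — one per longest suffix of the input that is a prefix of 'nmm' (lengths 0 through 2), plus an absorbing 'already seen nmm' class.
4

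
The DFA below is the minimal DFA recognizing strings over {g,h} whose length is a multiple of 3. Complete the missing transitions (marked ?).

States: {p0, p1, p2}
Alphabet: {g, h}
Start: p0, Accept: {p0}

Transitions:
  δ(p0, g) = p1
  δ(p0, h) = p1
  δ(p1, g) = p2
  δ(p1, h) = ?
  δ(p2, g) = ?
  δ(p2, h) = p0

From the language and accept set, identify what each state tracks — p0: length ≡ 0 (mod 3); p1: length ≡ 1 (mod 3); p2: length ≡ 2 (mod 3).
Each missing δ(q, a) is the state matching the new tracked value after reading a.
δ(p1, h) = p2; δ(p2, g) = p0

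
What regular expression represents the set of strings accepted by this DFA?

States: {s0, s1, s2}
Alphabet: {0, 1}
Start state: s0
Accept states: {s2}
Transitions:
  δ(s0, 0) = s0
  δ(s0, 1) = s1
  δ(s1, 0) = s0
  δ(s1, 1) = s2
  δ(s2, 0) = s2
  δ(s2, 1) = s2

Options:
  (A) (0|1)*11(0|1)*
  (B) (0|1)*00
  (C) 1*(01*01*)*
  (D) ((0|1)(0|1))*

Check each option against the DFA on short strings; one disagreement eliminates an option:
  (A) (0|1)*11(0|1)*: agrees with the DFA on every string of length ≤ 6
  (B) (0|1)*00: on '00' the DFA goes s0 → s0 → s0 and rejects (s0 ∉ Accept), but the regex matches it → eliminate
  (C) 1*(01*01*)*: on ε the DFA stays in s0 and rejects (s0 ∉ Accept), but the regex matches it → eliminate
  (D) ((0|1)(0|1))*: on ε the DFA stays in s0 and rejects (s0 ∉ Accept), but the regex matches it → eliminate
Only (A) is consistent with the DFA.
(A) (0|1)*11(0|1)*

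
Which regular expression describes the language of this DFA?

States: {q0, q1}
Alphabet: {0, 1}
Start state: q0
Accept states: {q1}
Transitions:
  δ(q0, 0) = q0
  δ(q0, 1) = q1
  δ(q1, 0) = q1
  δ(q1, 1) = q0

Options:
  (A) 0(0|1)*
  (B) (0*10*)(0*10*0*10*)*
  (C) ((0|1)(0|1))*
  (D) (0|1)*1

Check each option against the DFA on short strings; one disagreement eliminates an option:
  (A) 0(0|1)*: on '0' the DFA goes q0 → q0 and rejects (q0 ∉ Accept), but the regex matches it → eliminate
  (B) (0*10*)(0*10*0*10*)*: agrees with the DFA on every string of length ≤ 6
  (C) ((0|1)(0|1))*: on ε the DFA stays in q0 and rejects (q0 ∉ Accept), but the regex matches it → eliminate
  (D) (0|1)*1: on '10' the DFA goes q0 → q1 → q1 and accepts (q1 ∈ Accept), but the regex does not match it → eliminate
Only (B) is consistent with the DFA.
(B) (0*10*)(0*10*0*10*)*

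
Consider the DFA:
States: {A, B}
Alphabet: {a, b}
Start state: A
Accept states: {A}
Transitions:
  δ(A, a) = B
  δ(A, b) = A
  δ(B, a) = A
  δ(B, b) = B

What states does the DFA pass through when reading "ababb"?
read 'a': A → B
  read 'b': B → B
  read 'a': B → A
  read 'b': A → A
  read 'b': A → A
A -> B -> B -> A -> A -> A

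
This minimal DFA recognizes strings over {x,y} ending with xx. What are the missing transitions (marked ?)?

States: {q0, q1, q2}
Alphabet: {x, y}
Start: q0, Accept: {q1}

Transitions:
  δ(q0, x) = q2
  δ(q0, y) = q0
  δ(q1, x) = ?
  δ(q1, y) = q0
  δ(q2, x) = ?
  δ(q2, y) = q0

From the language and accept set, identify what each state tracks — q0: last symbol not x; q1: two trailing x's; q2: one trailing x.
Each missing δ(q, a) is the state matching the new tracked value after reading a.
δ(q1, x) = q1; δ(q2, x) = q1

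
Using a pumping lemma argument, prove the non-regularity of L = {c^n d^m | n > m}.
Assume L is regular with pumping length p. Idea: pumping down the c-block drops the c-count to at most the d-count.
Choose s = c^(p+1) d^p ∈ L (|s| = 2p+1 ≥ p). By the pumping lemma, s = xyz with |xy| ≤ p, |y| > 0, so y = c^k with k ≥ 1. Take i = 0: xz = c^(p+1−k) d^p. Since k ≥ 1, p+1−k ≤ p, so the number of c's is no longer strictly greater than the number of d's, hence xz ∉ L.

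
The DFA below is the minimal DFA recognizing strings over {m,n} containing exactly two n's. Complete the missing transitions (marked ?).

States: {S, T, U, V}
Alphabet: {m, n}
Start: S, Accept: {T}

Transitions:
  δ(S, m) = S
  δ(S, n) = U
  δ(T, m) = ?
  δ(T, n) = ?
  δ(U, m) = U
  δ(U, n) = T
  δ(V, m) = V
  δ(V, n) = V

From the language and accept set, identify what each state tracks — S: zero n's; T: two n's; U: one n; V: ≥ three n's (dead).
Each missing δ(q, a) is the state matching the new tracked value after reading a.
δ(T, m) = T; δ(T, n) = V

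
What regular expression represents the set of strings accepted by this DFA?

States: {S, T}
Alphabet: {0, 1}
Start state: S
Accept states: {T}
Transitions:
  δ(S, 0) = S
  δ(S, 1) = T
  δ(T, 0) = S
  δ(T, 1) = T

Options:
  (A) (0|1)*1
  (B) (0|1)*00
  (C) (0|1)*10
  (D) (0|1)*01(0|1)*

Check each option against the DFA on short strings; one disagreement eliminates an option:
  (A) (0|1)*1: agrees with the DFA on every string of length ≤ 6
  (B) (0|1)*00: on '1' the DFA goes S → T and accepts (T ∈ Accept), but the regex does not match it → eliminate
  (C) (0|1)*10: on '1' the DFA goes S → T and accepts (T ∈ Accept), but the regex does not match it → eliminate
  (D) (0|1)*01(0|1)*: on '1' the DFA goes S → T and accepts (T ∈ Accept), but the regex does not match it → eliminate
Only (A) is consistent with the DFA.
(A) (0|1)*1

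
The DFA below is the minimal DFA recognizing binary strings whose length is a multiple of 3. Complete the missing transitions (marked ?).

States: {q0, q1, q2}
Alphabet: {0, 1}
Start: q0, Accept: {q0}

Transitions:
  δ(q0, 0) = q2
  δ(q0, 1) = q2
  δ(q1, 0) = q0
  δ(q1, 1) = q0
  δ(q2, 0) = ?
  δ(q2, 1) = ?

From the language and accept set, identify what each state tracks — q0: length ≡ 0 (mod 3); q1: length ≡ 2 (mod 3); q2: length ≡ 1 (mod 3).
Each missing δ(q, a) is the state matching the new tracked value after reading a.
δ(q2, 0) = q1; δ(q2, 1) = q1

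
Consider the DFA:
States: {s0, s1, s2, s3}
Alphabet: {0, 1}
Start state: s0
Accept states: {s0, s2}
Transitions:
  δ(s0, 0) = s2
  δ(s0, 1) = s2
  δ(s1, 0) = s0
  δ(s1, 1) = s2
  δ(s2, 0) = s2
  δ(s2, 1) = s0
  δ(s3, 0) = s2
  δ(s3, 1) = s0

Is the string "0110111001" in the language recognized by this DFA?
Processing string "0110111001":
  s0 --0--> s2
  s2 --1--> s0
  s0 --1--> s2
  s2 --0--> s2
  s2 --1--> s0
  s0 --1--> s2
  s2 --1--> s0
  s0 --0--> s2
  s2 --0--> s2
  s2 --1--> s0
Final state: s0
Accept states: {s0, s2}
Yes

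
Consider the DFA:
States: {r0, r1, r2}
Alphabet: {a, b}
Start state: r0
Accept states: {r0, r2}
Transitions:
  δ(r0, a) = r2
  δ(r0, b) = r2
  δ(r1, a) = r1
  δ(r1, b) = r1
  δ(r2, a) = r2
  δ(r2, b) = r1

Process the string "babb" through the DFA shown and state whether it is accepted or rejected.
Processing string "babb":
  r0 --b--> r2
  r2 --a--> r2
  r2 --b--> r1
  r1 --b--> r1
Final state: r1
Accept states: {r0, r2}
No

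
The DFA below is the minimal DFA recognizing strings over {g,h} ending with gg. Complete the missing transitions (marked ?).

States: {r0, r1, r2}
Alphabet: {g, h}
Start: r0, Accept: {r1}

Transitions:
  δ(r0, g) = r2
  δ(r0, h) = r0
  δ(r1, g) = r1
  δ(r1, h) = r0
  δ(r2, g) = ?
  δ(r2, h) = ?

From the language and accept set, identify what each state tracks — r0: last symbol not g; r1: two trailing g's; r2: one trailing g.
Each missing δ(q, a) is the state matching the new tracked value after reading a.
δ(r2, g) = r1; δ(r2, h) = r0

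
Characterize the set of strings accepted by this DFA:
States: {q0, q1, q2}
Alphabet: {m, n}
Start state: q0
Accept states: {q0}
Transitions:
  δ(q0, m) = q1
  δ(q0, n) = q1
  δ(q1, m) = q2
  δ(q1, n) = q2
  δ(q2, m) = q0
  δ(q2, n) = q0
Testing a few strings:
  'nnmn' → reject
  'nmmn' → reject
  'mm' → reject
  'mnmn' → reject
State roles: q0=length ≡ 0 (mod 3); q1=length ≡ 1 (mod 3); q2=length ≡ 2 (mod 3)
All strings over {m,n} whose length is a multiple of 3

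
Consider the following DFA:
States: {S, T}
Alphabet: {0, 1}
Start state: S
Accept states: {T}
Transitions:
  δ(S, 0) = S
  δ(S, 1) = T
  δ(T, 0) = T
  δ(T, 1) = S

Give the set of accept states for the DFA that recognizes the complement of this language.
Complement accept states = All states \ Original accept states
= {S, T} \ {T}
{S}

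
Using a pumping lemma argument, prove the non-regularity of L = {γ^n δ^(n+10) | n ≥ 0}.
Assume L is regular with pumping length p. Idea: pumping the γ-block breaks the fixed offset of 10.
Choose s = γ^p δ^(p+10) ∈ L. By the pumping lemma, s = xyz with |xy| ≤ p, |y| > 0, so y = γ^k with k ≥ 1. Then xy²z = γ^(p+k) δ^(p+10). For this to be in L we would need p+10 = (p+k)+10, i.e. k = 0, contradicting k ≥ 1. So xy²z ∉ L.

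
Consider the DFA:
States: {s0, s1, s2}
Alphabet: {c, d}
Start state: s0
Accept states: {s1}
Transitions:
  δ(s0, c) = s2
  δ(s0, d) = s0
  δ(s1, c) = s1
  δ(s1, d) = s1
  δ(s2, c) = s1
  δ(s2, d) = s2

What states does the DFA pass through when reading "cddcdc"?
read 'c': s0 → s2
  read 'd': s2 → s2
  read 'd': s2 → s2
  read 'c': s2 → s1
  read 'd': s1 → s1
  read 'c': s1 → s1
s0 -> s2 -> s2 -> s2 -> s1 -> s1 -> s1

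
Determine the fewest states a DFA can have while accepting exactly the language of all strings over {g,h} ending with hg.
By Myhill–Nerode, count the distinguishable equivalence classes: three classes — suffix matches ε, h, or hg.
3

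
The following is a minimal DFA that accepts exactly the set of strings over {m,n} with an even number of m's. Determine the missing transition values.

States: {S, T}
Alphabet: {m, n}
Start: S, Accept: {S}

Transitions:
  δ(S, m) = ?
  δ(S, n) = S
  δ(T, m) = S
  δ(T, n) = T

From the language and accept set, identify what each state tracks — S: even number of m's so far; T: odd number of m's so far.
Each missing δ(q, a) is the state matching the new tracked value after reading a.
δ(S, m) = T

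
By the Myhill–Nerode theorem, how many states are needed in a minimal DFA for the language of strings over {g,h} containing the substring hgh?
By Myhill–Nerode, count the distinguishable equivalence classes: 4 classes — one per longest suffix of the input that is a prefix of 'hgh' (lengths 0 through 2), plus an absorbing 'already seen hgh' class.
4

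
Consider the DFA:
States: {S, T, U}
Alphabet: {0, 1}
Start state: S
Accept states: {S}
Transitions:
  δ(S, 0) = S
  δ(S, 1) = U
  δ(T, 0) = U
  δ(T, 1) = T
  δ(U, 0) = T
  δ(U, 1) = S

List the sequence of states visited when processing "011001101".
read '0': S → S
  read '1': S → U
  read '1': U → S
  read '0': S → S
  read '0': S → S
  read '1': S → U
  read '1': U → S
  read '0': S → S
  read '1': S → U
S -> S -> U -> S -> S -> S -> U -> S -> S -> U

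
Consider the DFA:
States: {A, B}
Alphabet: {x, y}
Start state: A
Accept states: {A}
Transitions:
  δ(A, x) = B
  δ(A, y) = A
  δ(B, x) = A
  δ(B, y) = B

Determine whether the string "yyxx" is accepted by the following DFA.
Processing string "yyxx":
  A --y--> A
  A --y--> A
  A --x--> B
  B --x--> A
Final state: A
Accept states: {A}
Yes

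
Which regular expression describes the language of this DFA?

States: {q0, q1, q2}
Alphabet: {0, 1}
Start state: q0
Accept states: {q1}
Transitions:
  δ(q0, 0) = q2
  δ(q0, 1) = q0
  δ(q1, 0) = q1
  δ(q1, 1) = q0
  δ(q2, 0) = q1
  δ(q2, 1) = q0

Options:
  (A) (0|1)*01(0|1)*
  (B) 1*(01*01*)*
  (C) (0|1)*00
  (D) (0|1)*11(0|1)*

Check each option against the DFA on short strings; one disagreement eliminates an option:
  (A) (0|1)*01(0|1)*: on '00' the DFA goes q0 → q2 → q1 and accepts (q1 ∈ Accept), but the regex does not match it → eliminate
  (B) 1*(01*01*)*: on ε the DFA stays in q0 and rejects (q0 ∉ Accept), but the regex matches it → eliminate
  (C) (0|1)*00: agrees with the DFA on every string of length ≤ 6
  (D) (0|1)*11(0|1)*: on '00' the DFA goes q0 → q2 → q1 and accepts (q1 ∈ Accept), but the regex does not match it → eliminate
Only (C) is consistent with the DFA.
(C) (0|1)*00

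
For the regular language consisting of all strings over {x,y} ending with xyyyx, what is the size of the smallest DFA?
By Myhill–Nerode, count the distinguishable equivalence classes: 6 classes — one per longest suffix of the input that is a prefix of 'xyyyx' (lengths 0 through 5); only the length-5 class is accepting.
6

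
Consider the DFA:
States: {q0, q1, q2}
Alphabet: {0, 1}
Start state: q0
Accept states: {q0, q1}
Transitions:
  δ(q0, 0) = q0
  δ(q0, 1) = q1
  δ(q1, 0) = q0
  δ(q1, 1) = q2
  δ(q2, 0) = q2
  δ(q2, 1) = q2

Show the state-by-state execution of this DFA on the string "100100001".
read '1': q0 → q1
  read '0': q1 → q0
  read '0': q0 → q0
  read '1': q0 → q1
  read '0': q1 → q0
  read '0': q0 → q0
  read '0': q0 → q0
  read '0': q0 → q0
  read '1': q0 → q1
q0 -> q1 -> q0 -> q0 -> q1 -> q0 -> q0 -> q0 -> q0 -> q1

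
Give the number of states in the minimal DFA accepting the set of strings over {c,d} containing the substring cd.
By Myhill–Nerode, count the distinguishable equivalence classes: 3 classes — one per longest suffix of the input that is a prefix of 'cd' (lengths 0 through 1), plus an absorbing 'already seen cd' class.
3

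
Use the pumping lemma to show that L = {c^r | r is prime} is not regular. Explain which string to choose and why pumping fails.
Assume L is regular with pumping length p. Idea: pumping by a suitable count produces a composite length.
Let q be a prime with q ≥ p and choose s = c^q ∈ L. By the pumping lemma, s = xyz with |xy| ≤ p, |y| = k ≥ 1. Take i = q+1: |xy^(q+1)z| = q + q·k = q(1+k). Since q ≥ 2 and 1+k ≥ 2, q(1+k) is composite, so xy^(q+1)z ∉ L.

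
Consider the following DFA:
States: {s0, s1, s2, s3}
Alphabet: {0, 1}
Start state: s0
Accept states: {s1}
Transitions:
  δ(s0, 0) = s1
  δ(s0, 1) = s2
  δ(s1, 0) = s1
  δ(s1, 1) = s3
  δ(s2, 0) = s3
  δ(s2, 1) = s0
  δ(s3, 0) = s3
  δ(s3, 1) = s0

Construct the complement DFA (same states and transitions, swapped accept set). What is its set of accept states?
Complement accept states = All states \ Original accept states
= {s0, s1, s2, s3} \ {s1}
{s0, s2, s3}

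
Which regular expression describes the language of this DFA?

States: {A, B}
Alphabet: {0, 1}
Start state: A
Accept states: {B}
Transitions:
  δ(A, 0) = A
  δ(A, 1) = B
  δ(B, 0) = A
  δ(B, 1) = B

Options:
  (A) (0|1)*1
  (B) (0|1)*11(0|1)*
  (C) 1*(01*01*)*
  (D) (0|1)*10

Check each option against the DFA on short strings; one disagreement eliminates an option:
  (A) (0|1)*1: agrees with the DFA on every string of length ≤ 6
  (B) (0|1)*11(0|1)*: on '1' the DFA goes A → B and accepts (B ∈ Accept), but the regex does not match it → eliminate
  (C) 1*(01*01*)*: on ε the DFA stays in A and rejects (A ∉ Accept), but the regex matches it → eliminate
  (D) (0|1)*10: on '1' the DFA goes A → B and accepts (B ∈ Accept), but the regex does not match it → eliminate
Only (A) is consistent with the DFA.
(A) (0|1)*1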